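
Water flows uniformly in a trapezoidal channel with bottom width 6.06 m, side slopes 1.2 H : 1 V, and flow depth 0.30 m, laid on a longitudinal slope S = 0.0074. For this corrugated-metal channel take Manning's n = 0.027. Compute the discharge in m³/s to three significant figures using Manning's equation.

A = (b + z·y)·y = (6.06 + 1.2×0.30)×0.30 = 1.926 m²
P = b + 2y√(1+z²) = 6.06 + 2×0.30×√(1+1.2²) = 6.997 m
R = A/P = 1.926/6.997 = 0.2753 m
Q = (1/n)·A·R^(2/3)·S^(1/2) = (1/0.027) × 1.926 × 0.2753^(2/3) × 0.0074^(1/2) = 2.597 m³/s

2.60 m³/s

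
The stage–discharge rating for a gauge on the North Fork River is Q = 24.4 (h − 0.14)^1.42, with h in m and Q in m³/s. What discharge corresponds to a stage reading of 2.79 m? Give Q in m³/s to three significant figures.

97.4 m³/s

Q = 24.4 × (2.79 − 0.14)^1.42 = 24.4 × 2.65^1.42 = 97.36 m³/s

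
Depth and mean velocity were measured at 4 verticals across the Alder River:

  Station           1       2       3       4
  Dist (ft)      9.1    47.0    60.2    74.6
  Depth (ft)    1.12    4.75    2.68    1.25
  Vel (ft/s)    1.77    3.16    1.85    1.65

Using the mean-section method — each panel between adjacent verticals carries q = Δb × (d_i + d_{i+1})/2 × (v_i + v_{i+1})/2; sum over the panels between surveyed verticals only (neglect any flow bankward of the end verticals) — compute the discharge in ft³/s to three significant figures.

Panel 1-2: Δb = 37.9 ft, d̄ = (1.12+4.75)/2 = 2.935, v̄ = (1.77+3.16)/2 = 2.465 → q = 37.9×2.935×2.465 = 274.2 ft³/s
Panel 2-3: Δb = 13.2 ft, d̄ = (4.75+2.68)/2 = 3.715, v̄ = (3.16+1.85)/2 = 2.505 → q = 13.2×3.715×2.505 = 122.8 ft³/s
Panel 3-4: Δb = 14.4 ft, d̄ = (2.68+1.25)/2 = 1.965, v̄ = (1.85+1.65)/2 = 1.75 → q = 14.4×1.965×1.75 = 49.52 ft³/s
Q = Σ q = 446.6 ft³/s

447 ft³/s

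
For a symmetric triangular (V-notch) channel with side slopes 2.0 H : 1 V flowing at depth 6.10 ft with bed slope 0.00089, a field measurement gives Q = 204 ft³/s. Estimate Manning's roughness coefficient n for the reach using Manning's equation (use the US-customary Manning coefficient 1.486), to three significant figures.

0.0316

A = z·y² = 2.0×6.10² = 74.42 ft²
P = 2y√(1+z²) = 2×6.10×√(1+2.0²) = 27.28 ft
R = A/P = 74.42/27.28 = 2.728 ft
n = (1.486/Q)·A·R^(2/3)·S^(1/2) = (1.486/204) × 74.42 × 1.952 × 0.02983 = 0.03157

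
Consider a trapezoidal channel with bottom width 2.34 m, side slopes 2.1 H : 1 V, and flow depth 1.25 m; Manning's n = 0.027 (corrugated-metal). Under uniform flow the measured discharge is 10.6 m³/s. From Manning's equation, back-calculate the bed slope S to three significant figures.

0.00306

A = (b + z·y)·y = (2.34 + 2.1×1.25)×1.25 = 6.206 m²
P = b + 2y√(1+z²) = 2.34 + 2×1.25×√(1+2.1²) = 8.155 m
R = A/P = 6.206/8.155 = 0.7611 m
S = (Q·n / (1·A·R^(2/3)))² = (10.6×0.027 / (1×6.206×0.8336))² = 0.003061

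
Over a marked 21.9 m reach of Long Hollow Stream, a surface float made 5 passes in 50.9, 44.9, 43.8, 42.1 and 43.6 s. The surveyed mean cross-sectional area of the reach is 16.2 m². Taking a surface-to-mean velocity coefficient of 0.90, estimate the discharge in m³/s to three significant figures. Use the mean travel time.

t̄ = (50.9 + 44.9 + 43.8 + 42.1 + 43.6) / 5 = 45.06 s
v_surface = L / t̄ = 21.9 / 45.06 = 0.4860 m/s
v_mean = 0.90 × 0.4860 = 0.4374 m/s
Q = A × v_mean = 16.2 × 0.4374 = 7.086 m³/s

7.09 m³/s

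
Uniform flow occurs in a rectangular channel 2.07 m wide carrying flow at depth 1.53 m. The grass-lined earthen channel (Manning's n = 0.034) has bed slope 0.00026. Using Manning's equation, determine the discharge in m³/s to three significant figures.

1.09 m³/s

A = b·y = 2.07 × 1.53 = 3.167 m²
P = b + 2y = 2.07 + 2×1.53 = 5.130 m
R = A/P = 3.167/5.130 = 0.6174 m
Q = (1/n)·A·R^(2/3)·S^(1/2) = (1/0.034) × 3.167 × 0.6174^(2/3) × 0.00026^(1/2) = 1.089 m³/s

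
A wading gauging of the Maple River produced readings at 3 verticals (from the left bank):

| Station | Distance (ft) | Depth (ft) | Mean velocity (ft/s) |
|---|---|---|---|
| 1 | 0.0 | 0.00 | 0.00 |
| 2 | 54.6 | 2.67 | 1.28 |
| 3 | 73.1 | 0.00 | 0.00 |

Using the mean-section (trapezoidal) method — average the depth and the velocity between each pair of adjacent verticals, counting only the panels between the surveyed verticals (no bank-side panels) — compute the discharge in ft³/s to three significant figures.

62.5 ft³/s

Panel 1-2: Δb = 54.6 ft, d̄ = (0.00+2.67)/2 = 1.335, v̄ = (0.00+1.28)/2 = 0.64 → q = 54.6×1.335×0.64 = 46.65 ft³/s
Panel 2-3: Δb = 18.5 ft, d̄ = (2.67+0.00)/2 = 1.335, v̄ = (1.28+0.00)/2 = 0.64 → q = 18.5×1.335×0.64 = 15.81 ft³/s
Q = Σ q = 62.46 ft³/s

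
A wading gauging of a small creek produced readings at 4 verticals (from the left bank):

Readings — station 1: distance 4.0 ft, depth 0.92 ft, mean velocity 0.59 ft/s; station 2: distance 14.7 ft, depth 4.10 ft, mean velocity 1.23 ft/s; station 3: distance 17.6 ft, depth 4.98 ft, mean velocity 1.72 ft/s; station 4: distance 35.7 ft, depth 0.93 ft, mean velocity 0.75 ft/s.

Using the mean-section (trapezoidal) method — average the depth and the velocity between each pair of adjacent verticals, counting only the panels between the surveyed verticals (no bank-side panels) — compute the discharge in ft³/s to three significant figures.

Panel 1-2: Δb = 10.7 ft, d̄ = (0.92+4.10)/2 = 2.51, v̄ = (0.59+1.23)/2 = 0.91 → q = 10.7×2.51×0.91 = 24.44 ft³/s
Panel 2-3: Δb = 2.9 ft, d̄ = (4.10+4.98)/2 = 4.54, v̄ = (1.23+1.72)/2 = 1.475 → q = 2.9×4.54×1.475 = 19.42 ft³/s
Panel 3-4: Δb = 18.1 ft, d̄ = (4.98+0.93)/2 = 2.955, v̄ = (1.72+0.75)/2 = 1.235 → q = 18.1×2.955×1.235 = 66.05 ft³/s
Q = Σ q = 109.9 ft³/s

110 ft³/s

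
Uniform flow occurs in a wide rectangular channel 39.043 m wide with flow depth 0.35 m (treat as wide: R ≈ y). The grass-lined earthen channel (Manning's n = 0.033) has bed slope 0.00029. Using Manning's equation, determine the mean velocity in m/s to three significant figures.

0.256 m/s

A = b·y = 39.043 × 0.35 = 13.67 m²
Wide channel: R ≈ y = 0.35 m
Q = (1/n)·A·R^(2/3)·S^(1/2) = (1/0.033) × 13.67 × 0.3500^(2/3) × 0.00029^(1/2) = 3.502 m³/s
V = Q/A = 3.502/13.67 = 0.2563 m/s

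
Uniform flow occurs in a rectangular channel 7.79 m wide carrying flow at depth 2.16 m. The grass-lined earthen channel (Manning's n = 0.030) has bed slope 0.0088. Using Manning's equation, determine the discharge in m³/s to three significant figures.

A = b·y = 7.79 × 2.16 = 16.83 m²
P = b + 2y = 7.79 + 2×2.16 = 12.11 m
R = A/P = 16.83/12.11 = 1.389 m
Q = (1/n)·A·R^(2/3)·S^(1/2) = (1/0.030) × 16.83 × 1.389^(2/3) × 0.0088^(1/2) = 65.52 m³/s

65.5 m³/s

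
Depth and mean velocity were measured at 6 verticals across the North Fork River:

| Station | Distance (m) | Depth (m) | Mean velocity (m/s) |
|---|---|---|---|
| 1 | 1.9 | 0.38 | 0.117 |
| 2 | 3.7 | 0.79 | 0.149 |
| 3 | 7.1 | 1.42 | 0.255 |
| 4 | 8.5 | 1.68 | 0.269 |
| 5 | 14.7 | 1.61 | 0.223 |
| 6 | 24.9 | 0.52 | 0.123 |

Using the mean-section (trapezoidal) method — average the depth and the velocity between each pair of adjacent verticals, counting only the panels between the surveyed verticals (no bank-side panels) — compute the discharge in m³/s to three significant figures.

5.86 m³/s

Panel 1-2: Δb = 1.8 m, d̄ = (0.38+0.79)/2 = 0.585, v̄ = (0.117+0.149)/2 = 0.133 → q = 1.8×0.585×0.133 = 0.1400 m³/s
Panel 2-3: Δb = 3.4 m, d̄ = (0.79+1.42)/2 = 1.105, v̄ = (0.149+0.255)/2 = 0.202 → q = 3.4×1.105×0.202 = 0.7589 m³/s
Panel 3-4: Δb = 1.4 m, d̄ = (1.42+1.68)/2 = 1.55, v̄ = (0.255+0.269)/2 = 0.262 → q = 1.4×1.55×0.262 = 0.5685 m³/s
Panel 4-5: Δb = 6.2 m, d̄ = (1.68+1.61)/2 = 1.645, v̄ = (0.269+0.223)/2 = 0.246 → q = 6.2×1.645×0.246 = 2.509 m³/s
Panel 5-6: Δb = 10.2 m, d̄ = (1.61+0.52)/2 = 1.065, v̄ = (0.223+0.123)/2 = 0.173 → q = 10.2×1.065×0.173 = 1.879 m³/s
Q = Σ q = 5.856 m³/s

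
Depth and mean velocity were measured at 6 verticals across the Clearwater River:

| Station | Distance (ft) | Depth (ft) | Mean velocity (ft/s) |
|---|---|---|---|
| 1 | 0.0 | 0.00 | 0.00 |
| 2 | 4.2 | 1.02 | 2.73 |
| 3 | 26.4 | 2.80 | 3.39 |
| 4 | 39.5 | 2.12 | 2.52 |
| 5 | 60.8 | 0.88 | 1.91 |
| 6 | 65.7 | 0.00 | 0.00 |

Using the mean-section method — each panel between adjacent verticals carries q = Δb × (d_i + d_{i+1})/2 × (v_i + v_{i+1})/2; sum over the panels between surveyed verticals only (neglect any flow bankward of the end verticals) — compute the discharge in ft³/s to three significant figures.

Panel 1-2: Δb = 4.2 ft, d̄ = (0.00+1.02)/2 = 0.51, v̄ = (0.00+2.73)/2 = 1.365 → q = 4.2×0.51×1.365 = 2.924 ft³/s
Panel 2-3: Δb = 22.2 ft, d̄ = (1.02+2.80)/2 = 1.91, v̄ = (2.73+3.39)/2 = 3.06 → q = 22.2×1.91×3.06 = 129.8 ft³/s
Panel 3-4: Δb = 13.1 ft, d̄ = (2.80+2.12)/2 = 2.46, v̄ = (3.39+2.52)/2 = 2.955 → q = 13.1×2.46×2.955 = 95.23 ft³/s
Panel 4-5: Δb = 21.3 ft, d̄ = (2.12+0.88)/2 = 1.5, v̄ = (2.52+1.91)/2 = 2.215 → q = 21.3×1.5×2.215 = 70.77 ft³/s
Panel 5-6: Δb = 4.9 ft, d̄ = (0.88+0.00)/2 = 0.44, v̄ = (1.91+0.00)/2 = 0.955 → q = 4.9×0.44×0.955 = 2.059 ft³/s
Q = Σ q = 300.7 ft³/s

301 ft³/s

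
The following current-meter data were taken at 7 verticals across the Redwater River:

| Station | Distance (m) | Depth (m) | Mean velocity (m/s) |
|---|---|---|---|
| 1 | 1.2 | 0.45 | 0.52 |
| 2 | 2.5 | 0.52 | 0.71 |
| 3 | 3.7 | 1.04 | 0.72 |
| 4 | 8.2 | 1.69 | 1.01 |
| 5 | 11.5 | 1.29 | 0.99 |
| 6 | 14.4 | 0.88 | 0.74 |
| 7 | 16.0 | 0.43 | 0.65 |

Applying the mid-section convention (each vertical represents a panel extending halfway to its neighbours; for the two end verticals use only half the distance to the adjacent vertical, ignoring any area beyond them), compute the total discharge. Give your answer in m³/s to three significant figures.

15.1 m³/s

w_1 = (2.5 − 1.2)/2 = 0.65 m; q_1 = 0.52 × 0.45 × 0.65 = 0.1521 m³/s
w_2 = (3.7 − 1.2)/2 = 1.25 m; q_2 = 0.71 × 0.52 × 1.25 = 0.4615 m³/s
w_3 = (8.2 − 2.5)/2 = 2.85 m; q_3 = 0.72 × 1.04 × 2.85 = 2.134 m³/s
w_4 = (11.5 − 3.7)/2 = 3.9 m; q_4 = 1.01 × 1.69 × 3.9 = 6.657 m³/s
w_5 = (14.4 − 8.2)/2 = 3.1 m; q_5 = 0.99 × 1.29 × 3.1 = 3.959 m³/s
w_6 = (16.0 − 11.5)/2 = 2.25 m; q_6 = 0.74 × 0.88 × 2.25 = 1.465 m³/s
w_7 = (16.0 − 14.4)/2 = 0.8 m; q_7 = 0.65 × 0.43 × 0.8 = 0.2236 m³/s
Q = Σ qᵢ = 15.05 m³/s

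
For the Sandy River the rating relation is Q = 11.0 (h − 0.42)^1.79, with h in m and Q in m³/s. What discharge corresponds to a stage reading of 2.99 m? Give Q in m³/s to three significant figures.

59.6 m³/s

Q = 11.0 × (2.99 − 0.42)^1.79 = 11.0 × 2.57^1.79 = 59.59 m³/s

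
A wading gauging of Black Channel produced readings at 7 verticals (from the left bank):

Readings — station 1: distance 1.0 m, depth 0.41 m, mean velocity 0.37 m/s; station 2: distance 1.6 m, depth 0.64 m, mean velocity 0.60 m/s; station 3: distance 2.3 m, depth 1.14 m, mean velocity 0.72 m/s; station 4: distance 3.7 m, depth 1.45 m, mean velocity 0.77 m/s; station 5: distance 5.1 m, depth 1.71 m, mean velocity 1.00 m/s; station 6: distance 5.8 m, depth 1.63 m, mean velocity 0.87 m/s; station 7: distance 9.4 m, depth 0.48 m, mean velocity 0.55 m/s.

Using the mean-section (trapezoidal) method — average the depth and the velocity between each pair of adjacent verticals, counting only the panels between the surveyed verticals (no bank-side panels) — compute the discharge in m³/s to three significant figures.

7.66 m³/s

Panel 1-2: Δb = 0.6 m, d̄ = (0.41+0.64)/2 = 0.525, v̄ = (0.37+0.60)/2 = 0.485 → q = 0.6×0.525×0.485 = 0.1528 m³/s
Panel 2-3: Δb = 0.7 m, d̄ = (0.64+1.14)/2 = 0.89, v̄ = (0.60+0.72)/2 = 0.66 → q = 0.7×0.89×0.66 = 0.4112 m³/s
Panel 3-4: Δb = 1.4 m, d̄ = (1.14+1.45)/2 = 1.295, v̄ = (0.72+0.77)/2 = 0.745 → q = 1.4×1.295×0.745 = 1.351 m³/s
Panel 4-5: Δb = 1.4 m, d̄ = (1.45+1.71)/2 = 1.58, v̄ = (0.77+1.00)/2 = 0.885 → q = 1.4×1.58×0.885 = 1.958 m³/s
Panel 5-6: Δb = 0.7 m, d̄ = (1.71+1.63)/2 = 1.67, v̄ = (1.00+0.87)/2 = 0.935 → q = 0.7×1.67×0.935 = 1.093 m³/s
Panel 6-7: Δb = 3.6 m, d̄ = (1.63+0.48)/2 = 1.055, v̄ = (0.87+0.55)/2 = 0.71 → q = 3.6×1.055×0.71 = 2.697 m³/s
Q = Σ q = 7.662 m³/s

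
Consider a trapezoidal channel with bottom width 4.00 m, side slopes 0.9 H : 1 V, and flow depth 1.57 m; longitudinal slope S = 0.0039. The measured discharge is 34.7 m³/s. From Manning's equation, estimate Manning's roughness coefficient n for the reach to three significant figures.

A = (b + z·y)·y = (4.00 + 0.9×1.57)×1.57 = 8.498 m²
P = b + 2y√(1+z²) = 4.00 + 2×1.57×√(1+0.9²) = 8.224 m
R = A/P = 8.498/8.224 = 1.033 m
n = (1/Q)·A·R^(2/3)·S^(1/2) = (1/34.7) × 8.498 × 1.022 × 0.06245 = 0.01563

0.0156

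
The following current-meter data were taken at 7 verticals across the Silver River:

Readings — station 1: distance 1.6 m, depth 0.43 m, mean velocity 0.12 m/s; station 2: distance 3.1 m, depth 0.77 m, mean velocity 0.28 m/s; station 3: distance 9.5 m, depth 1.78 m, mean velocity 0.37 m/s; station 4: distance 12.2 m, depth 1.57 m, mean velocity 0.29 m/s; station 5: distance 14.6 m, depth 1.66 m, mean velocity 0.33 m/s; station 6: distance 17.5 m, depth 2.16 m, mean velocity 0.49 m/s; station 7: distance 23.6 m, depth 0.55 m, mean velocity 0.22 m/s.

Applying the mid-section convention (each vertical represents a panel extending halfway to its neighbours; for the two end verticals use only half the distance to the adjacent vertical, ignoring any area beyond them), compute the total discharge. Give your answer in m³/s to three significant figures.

w_1 = (3.1 − 1.6)/2 = 0.75 m; q_1 = 0.12 × 0.43 × 0.75 = 0.03870 m³/s
w_2 = (9.5 − 1.6)/2 = 3.95 m; q_2 = 0.28 × 0.77 × 3.95 = 0.8516 m³/s
w_3 = (12.2 − 3.1)/2 = 4.55 m; q_3 = 0.37 × 1.78 × 4.55 = 2.997 m³/s
w_4 = (14.6 − 9.5)/2 = 2.55 m; q_4 = 0.29 × 1.57 × 2.55 = 1.161 m³/s
w_5 = (17.5 − 12.2)/2 = 2.65 m; q_5 = 0.33 × 1.66 × 2.65 = 1.452 m³/s
w_6 = (23.6 − 14.6)/2 = 4.5 m; q_6 = 0.49 × 2.16 × 4.5 = 4.763 m³/s
w_7 = (23.6 − 17.5)/2 = 3.05 m; q_7 = 0.22 × 0.55 × 3.05 = 0.3691 m³/s
Q = Σ qᵢ = 11.63 m³/s

11.6 m³/s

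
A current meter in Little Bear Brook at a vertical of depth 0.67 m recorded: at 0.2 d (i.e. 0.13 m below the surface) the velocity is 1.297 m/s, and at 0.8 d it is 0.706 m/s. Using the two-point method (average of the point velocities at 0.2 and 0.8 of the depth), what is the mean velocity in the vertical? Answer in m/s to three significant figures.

1.00 m/s

v̄ = (1.297 + 0.706) / 2 = 1.002 m/s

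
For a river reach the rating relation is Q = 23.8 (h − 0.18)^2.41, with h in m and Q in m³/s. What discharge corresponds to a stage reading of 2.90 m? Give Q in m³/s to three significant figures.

Q = 23.8 × (2.90 − 0.18)^2.41 = 23.8 × 2.72^2.41 = 265.4 m³/s

265 m³/s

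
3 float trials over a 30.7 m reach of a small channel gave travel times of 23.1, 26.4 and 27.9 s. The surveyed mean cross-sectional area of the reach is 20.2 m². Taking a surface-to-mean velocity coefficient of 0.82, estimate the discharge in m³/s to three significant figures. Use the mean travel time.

19.7 m³/s

t̄ = (23.1 + 26.4 + 27.9) / 3 = 25.8 s
v_surface = L / t̄ = 30.7 / 25.8 = 1.190 m/s
v_mean = 0.82 × 1.190 = 0.9757 m/s
Q = A × v_mean = 20.2 × 0.9757 = 19.71 m³/s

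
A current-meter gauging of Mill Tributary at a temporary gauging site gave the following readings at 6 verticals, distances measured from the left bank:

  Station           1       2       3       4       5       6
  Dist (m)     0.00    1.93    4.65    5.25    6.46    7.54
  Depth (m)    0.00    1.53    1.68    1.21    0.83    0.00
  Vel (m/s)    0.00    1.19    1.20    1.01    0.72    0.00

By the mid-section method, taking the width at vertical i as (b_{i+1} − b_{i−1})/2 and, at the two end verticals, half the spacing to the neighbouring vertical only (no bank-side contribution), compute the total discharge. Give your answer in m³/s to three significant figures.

w_2 = (4.65 − 0.00)/2 = 2.325 m; q_2 = 1.19 × 1.53 × 2.325 = 4.233 m³/s
w_3 = (5.25 − 1.93)/2 = 1.66 m; q_3 = 1.20 × 1.68 × 1.66 = 3.347 m³/s
w_4 = (6.46 − 4.65)/2 = 0.905 m; q_4 = 1.01 × 1.21 × 0.905 = 1.106 m³/s
w_5 = (7.54 − 5.25)/2 = 1.145 m; q_5 = 0.72 × 0.83 × 1.145 = 0.6843 m³/s
Stations 1, 6 contribute zero (depth or velocity is 0).
Q = Σ qᵢ = 9.370 m³/s

9.37 m³/s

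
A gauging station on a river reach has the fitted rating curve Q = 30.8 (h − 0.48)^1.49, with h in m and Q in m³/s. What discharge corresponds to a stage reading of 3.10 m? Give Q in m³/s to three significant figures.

129 m³/s

Q = 30.8 × (3.10 − 0.48)^1.49 = 30.8 × 2.62^1.49 = 129.4 m³/s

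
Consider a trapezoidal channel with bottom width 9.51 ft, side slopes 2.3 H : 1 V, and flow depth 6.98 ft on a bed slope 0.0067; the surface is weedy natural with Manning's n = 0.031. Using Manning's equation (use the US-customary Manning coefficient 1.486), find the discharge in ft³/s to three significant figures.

1770 ft³/s

A = (b + z·y)·y = (9.51 + 2.3×6.98)×6.98 = 178.4 ft²
P = b + 2y√(1+z²) = 9.51 + 2×6.98×√(1+2.3²) = 44.52 ft
R = A/P = 178.4/44.52 = 4.008 ft
Q = (1.486/n)·A·R^(2/3)·S^(1/2) = (1.486/0.031) × 178.4 × 4.008^(2/3) × 0.0067^(1/2) = 1767 ft³/s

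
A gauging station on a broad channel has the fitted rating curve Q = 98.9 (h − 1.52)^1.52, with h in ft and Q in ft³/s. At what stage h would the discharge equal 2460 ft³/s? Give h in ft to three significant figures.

h − h₀ = (Q/C)^(1/b) = (2460/98.9)^(1/1.52) = 8.284 ft
h = 1.52 + 8.284 = 9.804 ft

9.80 ft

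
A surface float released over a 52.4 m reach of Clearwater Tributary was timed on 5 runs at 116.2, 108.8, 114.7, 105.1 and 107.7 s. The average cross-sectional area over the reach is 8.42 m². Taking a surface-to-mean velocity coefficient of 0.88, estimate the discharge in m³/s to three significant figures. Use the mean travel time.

3.51 m³/s

t̄ = (116.2 + 108.8 + 114.7 + 105.1 + 107.7) / 5 = 110.5 s
v_surface = L / t̄ = 52.4 / 110.5 = 0.4742 m/s
v_mean = 0.88 × 0.4742 = 0.4173 m/s
Q = A × v_mean = 8.42 × 0.4173 = 3.514 m³/s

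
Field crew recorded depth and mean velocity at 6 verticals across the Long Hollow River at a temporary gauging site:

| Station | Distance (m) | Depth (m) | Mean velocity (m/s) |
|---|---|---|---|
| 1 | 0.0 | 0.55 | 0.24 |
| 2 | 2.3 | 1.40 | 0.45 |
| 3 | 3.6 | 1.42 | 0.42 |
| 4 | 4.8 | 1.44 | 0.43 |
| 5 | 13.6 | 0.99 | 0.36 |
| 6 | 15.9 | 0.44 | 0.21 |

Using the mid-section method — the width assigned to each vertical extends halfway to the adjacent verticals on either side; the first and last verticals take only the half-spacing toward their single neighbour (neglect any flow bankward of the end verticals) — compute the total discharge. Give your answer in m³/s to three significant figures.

w_1 = (2.3 − 0.0)/2 = 1.15 m; q_1 = 0.24 × 0.55 × 1.15 = 0.1518 m³/s
w_2 = (3.6 − 0.0)/2 = 1.8 m; q_2 = 0.45 × 1.40 × 1.8 = 1.134 m³/s
w_3 = (4.8 − 2.3)/2 = 1.25 m; q_3 = 0.42 × 1.42 × 1.25 = 0.7455 m³/s
w_4 = (13.6 − 3.6)/2 = 5 m; q_4 = 0.43 × 1.44 × 5 = 3.096 m³/s
w_5 = (15.9 − 4.8)/2 = 5.55 m; q_5 = 0.36 × 0.99 × 5.55 = 1.978 m³/s
w_6 = (15.9 − 13.6)/2 = 1.15 m; q_6 = 0.21 × 0.44 × 1.15 = 0.1063 m³/s
Q = Σ qᵢ = 7.212 m³/s

7.21 m³/s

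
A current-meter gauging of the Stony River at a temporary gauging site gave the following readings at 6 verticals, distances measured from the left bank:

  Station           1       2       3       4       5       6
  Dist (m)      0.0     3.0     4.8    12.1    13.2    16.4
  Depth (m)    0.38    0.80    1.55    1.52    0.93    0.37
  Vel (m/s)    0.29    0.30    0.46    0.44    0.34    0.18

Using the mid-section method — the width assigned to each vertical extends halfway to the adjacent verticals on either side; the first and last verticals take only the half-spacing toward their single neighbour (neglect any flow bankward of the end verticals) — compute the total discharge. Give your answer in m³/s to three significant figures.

7.58 m³/s

w_1 = (3.0 − 0.0)/2 = 1.5 m; q_1 = 0.29 × 0.38 × 1.5 = 0.1653 m³/s
w_2 = (4.8 − 0.0)/2 = 2.4 m; q_2 = 0.30 × 0.80 × 2.4 = 0.5760 m³/s
w_3 = (12.1 − 3.0)/2 = 4.55 m; q_3 = 0.46 × 1.55 × 4.55 = 3.244 m³/s
w_4 = (13.2 − 4.8)/2 = 4.2 m; q_4 = 0.44 × 1.52 × 4.2 = 2.809 m³/s
w_5 = (16.4 − 12.1)/2 = 2.15 m; q_5 = 0.34 × 0.93 × 2.15 = 0.6798 m³/s
w_6 = (16.4 − 13.2)/2 = 1.6 m; q_6 = 0.18 × 0.37 × 1.6 = 0.1066 m³/s
Q = Σ qᵢ = 7.581 m³/s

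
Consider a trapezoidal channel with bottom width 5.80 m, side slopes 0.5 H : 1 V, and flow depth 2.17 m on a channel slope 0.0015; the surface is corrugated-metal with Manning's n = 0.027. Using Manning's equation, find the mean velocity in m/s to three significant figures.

A = (b + z·y)·y = (5.80 + 0.5×2.17)×2.17 = 14.94 m²
P = b + 2y√(1+z²) = 5.80 + 2×2.17×√(1+0.5²) = 10.65 m
R = A/P = 14.94/10.65 = 1.403 m
Q = (1/n)·A·R^(2/3)·S^(1/2) = (1/0.027) × 14.94 × 1.403^(2/3) × 0.0015^(1/2) = 26.85 m³/s
V = Q/A = 26.85/14.94 = 1.797 m/s

1.80 m/s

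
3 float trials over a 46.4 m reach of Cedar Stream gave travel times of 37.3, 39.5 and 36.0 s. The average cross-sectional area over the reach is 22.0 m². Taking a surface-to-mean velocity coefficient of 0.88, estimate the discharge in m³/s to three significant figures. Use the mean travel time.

t̄ = (37.3 + 39.5 + 36.0) / 3 = 37.6 s
v_surface = L / t̄ = 46.4 / 37.6 = 1.234 m/s
v_mean = 0.88 × 1.234 = 1.086 m/s
Q = A × v_mean = 22.0 × 1.086 = 23.89 m³/s

23.9 m³/s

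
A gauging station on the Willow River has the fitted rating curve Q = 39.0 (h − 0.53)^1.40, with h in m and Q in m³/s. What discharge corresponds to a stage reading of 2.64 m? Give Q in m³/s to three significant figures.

111 m³/s

Q = 39.0 × (2.64 − 0.53)^1.40 = 39.0 × 2.11^1.40 = 110.9 m³/s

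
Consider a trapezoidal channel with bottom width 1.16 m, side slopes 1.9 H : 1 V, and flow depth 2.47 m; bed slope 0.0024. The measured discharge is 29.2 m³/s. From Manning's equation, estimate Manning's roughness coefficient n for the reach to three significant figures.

0.0278

A = (b + z·y)·y = (1.16 + 1.9×2.47)×2.47 = 14.46 m²
P = b + 2y√(1+z²) = 1.16 + 2×2.47×√(1+1.9²) = 11.77 m
R = A/P = 14.46/11.77 = 1.229 m
n = (1/Q)·A·R^(2/3)·S^(1/2) = (1/29.2) × 14.46 × 1.147 × 0.04899 = 0.02782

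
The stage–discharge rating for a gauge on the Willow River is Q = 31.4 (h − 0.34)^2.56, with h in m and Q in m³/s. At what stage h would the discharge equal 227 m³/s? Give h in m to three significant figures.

2.51 m

h − h₀ = (Q/C)^(1/b) = (227/31.4)^(1/2.56) = 2.166 m
h = 0.34 + 2.166 = 2.506 m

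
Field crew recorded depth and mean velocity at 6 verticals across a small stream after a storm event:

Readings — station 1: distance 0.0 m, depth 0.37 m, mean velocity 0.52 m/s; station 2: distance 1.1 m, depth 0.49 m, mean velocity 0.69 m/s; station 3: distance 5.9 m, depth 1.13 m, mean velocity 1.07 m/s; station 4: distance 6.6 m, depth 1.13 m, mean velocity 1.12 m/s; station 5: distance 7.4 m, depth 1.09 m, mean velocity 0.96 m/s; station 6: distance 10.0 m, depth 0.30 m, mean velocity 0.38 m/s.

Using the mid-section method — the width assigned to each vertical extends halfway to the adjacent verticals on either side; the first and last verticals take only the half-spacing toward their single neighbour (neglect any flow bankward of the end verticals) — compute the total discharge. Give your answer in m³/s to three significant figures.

7.30 m³/s

w_1 = (1.1 − 0.0)/2 = 0.55 m; q_1 = 0.52 × 0.37 × 0.55 = 0.1058 m³/s
w_2 = (5.9 − 0.0)/2 = 2.95 m; q_2 = 0.69 × 0.49 × 2.95 = 0.9974 m³/s
w_3 = (6.6 − 1.1)/2 = 2.75 m; q_3 = 1.07 × 1.13 × 2.75 = 3.325 m³/s
w_4 = (7.4 − 5.9)/2 = 0.75 m; q_4 = 1.12 × 1.13 × 0.75 = 0.9492 m³/s
w_5 = (10.0 − 6.6)/2 = 1.7 m; q_5 = 0.96 × 1.09 × 1.7 = 1.779 m³/s
w_6 = (10.0 − 7.4)/2 = 1.3 m; q_6 = 0.38 × 0.30 × 1.3 = 0.1482 m³/s
Q = Σ qᵢ = 7.305 m³/s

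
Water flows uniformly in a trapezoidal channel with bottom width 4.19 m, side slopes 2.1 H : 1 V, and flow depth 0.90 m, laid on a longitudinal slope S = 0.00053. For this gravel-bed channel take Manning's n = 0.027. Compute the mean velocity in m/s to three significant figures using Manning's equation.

A = (b + z·y)·y = (4.19 + 2.1×0.90)×0.90 = 5.472 m²
P = b + 2y√(1+z²) = 4.19 + 2×0.90×√(1+2.1²) = 8.377 m
R = A/P = 5.472/8.377 = 0.6532 m
Q = (1/n)·A·R^(2/3)·S^(1/2) = (1/0.027) × 5.472 × 0.6532^(2/3) × 0.00053^(1/2) = 3.513 m³/s
V = Q/A = 3.513/5.472 = 0.6419 m/s

0.642 m/s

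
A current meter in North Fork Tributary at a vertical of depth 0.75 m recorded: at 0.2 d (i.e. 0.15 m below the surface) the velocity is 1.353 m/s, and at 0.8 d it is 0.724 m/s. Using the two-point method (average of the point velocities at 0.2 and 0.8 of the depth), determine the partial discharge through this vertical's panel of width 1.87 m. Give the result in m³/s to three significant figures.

v̄ = (1.353 + 0.724) / 2 = 1.039 m/s
q = v̄ × d × w = 1.039 × 0.75 × 1.87 = 1.456 m³/s

1.46 m³/s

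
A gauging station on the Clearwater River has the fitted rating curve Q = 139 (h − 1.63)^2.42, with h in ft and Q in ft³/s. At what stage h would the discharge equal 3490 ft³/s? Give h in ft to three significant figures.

h − h₀ = (Q/C)^(1/b) = (3490/139)^(1/2.42) = 3.788 ft
h = 1.63 + 3.788 = 5.418 ft

5.42 ft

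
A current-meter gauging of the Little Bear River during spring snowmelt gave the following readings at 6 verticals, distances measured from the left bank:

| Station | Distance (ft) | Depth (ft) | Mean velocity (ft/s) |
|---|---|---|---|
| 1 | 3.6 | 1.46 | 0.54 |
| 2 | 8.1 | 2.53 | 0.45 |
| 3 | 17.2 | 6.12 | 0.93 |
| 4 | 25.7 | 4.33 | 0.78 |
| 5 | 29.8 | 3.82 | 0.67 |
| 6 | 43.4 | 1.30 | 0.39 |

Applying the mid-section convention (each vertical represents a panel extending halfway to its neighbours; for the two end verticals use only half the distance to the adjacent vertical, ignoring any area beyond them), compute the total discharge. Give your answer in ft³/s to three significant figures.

w_1 = (8.1 − 3.6)/2 = 2.25 ft; q_1 = 0.54 × 1.46 × 2.25 = 1.774 ft³/s
w_2 = (17.2 − 3.6)/2 = 6.8 ft; q_2 = 0.45 × 2.53 × 6.8 = 7.742 ft³/s
w_3 = (25.7 − 8.1)/2 = 8.8 ft; q_3 = 0.93 × 6.12 × 8.8 = 50.09 ft³/s
w_4 = (29.8 − 17.2)/2 = 6.3 ft; q_4 = 0.78 × 4.33 × 6.3 = 21.28 ft³/s
w_5 = (43.4 − 25.7)/2 = 8.85 ft; q_5 = 0.67 × 3.82 × 8.85 = 22.65 ft³/s
w_6 = (43.4 − 29.8)/2 = 6.8 ft; q_6 = 0.39 × 1.30 × 6.8 = 3.448 ft³/s
Q = Σ qᵢ = 107.0 ft³/s

107 ft³/s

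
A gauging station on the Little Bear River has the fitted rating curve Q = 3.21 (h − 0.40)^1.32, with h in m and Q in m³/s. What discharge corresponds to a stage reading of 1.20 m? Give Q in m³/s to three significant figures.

Q = 3.21 × (1.20 − 0.40)^1.32 = 3.21 × 0.8^1.32 = 2.391 m³/s

2.39 m³/s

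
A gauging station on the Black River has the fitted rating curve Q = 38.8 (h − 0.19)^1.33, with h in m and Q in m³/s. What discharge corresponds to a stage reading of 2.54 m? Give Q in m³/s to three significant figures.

121 m³/s

Q = 38.8 × (2.54 − 0.19)^1.33 = 38.8 × 2.35^1.33 = 120.9 m³/s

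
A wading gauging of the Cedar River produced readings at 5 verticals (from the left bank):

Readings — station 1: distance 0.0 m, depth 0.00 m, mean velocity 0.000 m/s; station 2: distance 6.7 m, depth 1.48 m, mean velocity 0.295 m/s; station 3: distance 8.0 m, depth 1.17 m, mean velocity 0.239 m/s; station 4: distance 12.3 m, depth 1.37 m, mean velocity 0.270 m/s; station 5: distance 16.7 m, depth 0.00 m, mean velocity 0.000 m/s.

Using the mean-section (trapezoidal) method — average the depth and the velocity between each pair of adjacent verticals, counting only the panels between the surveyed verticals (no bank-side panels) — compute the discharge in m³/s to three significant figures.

2.99 m³/s

Panel 1-2: Δb = 6.7 m, d̄ = (0.00+1.48)/2 = 0.74, v̄ = (0.000+0.295)/2 = 0.1475 → q = 6.7×0.74×0.1475 = 0.7313 m³/s
Panel 2-3: Δb = 1.3 m, d̄ = (1.48+1.17)/2 = 1.325, v̄ = (0.295+0.239)/2 = 0.267 → q = 1.3×1.325×0.267 = 0.4599 m³/s
Panel 3-4: Δb = 4.3 m, d̄ = (1.17+1.37)/2 = 1.27, v̄ = (0.239+0.270)/2 = 0.2545 → q = 4.3×1.27×0.2545 = 1.390 m³/s
Panel 4-5: Δb = 4.4 m, d̄ = (1.37+0.00)/2 = 0.685, v̄ = (0.270+0.000)/2 = 0.135 → q = 4.4×0.685×0.135 = 0.4069 m³/s
Q = Σ q = 2.988 m³/s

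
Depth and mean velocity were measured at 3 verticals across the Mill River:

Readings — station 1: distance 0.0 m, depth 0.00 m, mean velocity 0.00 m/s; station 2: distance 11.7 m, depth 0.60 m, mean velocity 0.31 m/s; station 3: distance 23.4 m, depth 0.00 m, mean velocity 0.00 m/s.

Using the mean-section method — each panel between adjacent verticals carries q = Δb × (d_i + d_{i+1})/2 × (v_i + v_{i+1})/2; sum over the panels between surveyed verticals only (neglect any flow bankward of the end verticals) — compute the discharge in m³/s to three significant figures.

Panel 1-2: Δb = 11.7 m, d̄ = (0.00+0.60)/2 = 0.3, v̄ = (0.00+0.31)/2 = 0.155 → q = 11.7×0.3×0.155 = 0.5441 m³/s
Panel 2-3: Δb = 11.7 m, d̄ = (0.60+0.00)/2 = 0.3, v̄ = (0.31+0.00)/2 = 0.155 → q = 11.7×0.3×0.155 = 0.5441 m³/s
Q = Σ q = 1.088 m³/s

1.09 m³/s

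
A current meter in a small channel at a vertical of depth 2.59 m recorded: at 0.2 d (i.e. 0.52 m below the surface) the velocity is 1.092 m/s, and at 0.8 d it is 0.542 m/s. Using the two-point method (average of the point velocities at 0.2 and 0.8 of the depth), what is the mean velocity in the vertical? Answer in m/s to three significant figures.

0.817 m/s

v̄ = (1.092 + 0.542) / 2 = 0.8170 m/s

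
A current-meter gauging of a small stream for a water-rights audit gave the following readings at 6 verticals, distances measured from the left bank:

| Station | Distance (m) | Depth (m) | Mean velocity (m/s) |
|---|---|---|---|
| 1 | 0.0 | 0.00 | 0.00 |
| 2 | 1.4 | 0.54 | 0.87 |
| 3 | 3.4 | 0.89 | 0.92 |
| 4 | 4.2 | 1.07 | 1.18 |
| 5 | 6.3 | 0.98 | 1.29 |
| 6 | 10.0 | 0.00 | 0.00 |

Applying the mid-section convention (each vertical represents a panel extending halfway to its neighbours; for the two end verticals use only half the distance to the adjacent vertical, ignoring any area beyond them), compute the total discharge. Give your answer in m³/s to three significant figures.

7.44 m³/s

w_2 = (3.4 − 0.0)/2 = 1.7 m; q_2 = 0.87 × 0.54 × 1.7 = 0.7987 m³/s
w_3 = (4.2 − 1.4)/2 = 1.4 m; q_3 = 0.92 × 0.89 × 1.4 = 1.146 m³/s
w_4 = (6.3 − 3.4)/2 = 1.45 m; q_4 = 1.18 × 1.07 × 1.45 = 1.831 m³/s
w_5 = (10.0 − 4.2)/2 = 2.9 m; q_5 = 1.29 × 0.98 × 2.9 = 3.666 m³/s
Stations 1, 6 contribute zero (depth or velocity is 0).
Q = Σ qᵢ = 7.442 m³/s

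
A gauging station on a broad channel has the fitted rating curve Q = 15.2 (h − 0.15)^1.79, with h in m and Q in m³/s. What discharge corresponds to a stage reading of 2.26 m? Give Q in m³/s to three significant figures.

Q = 15.2 × (2.26 − 0.15)^1.79 = 15.2 × 2.11^1.79 = 57.85 m³/s

57.9 m³/s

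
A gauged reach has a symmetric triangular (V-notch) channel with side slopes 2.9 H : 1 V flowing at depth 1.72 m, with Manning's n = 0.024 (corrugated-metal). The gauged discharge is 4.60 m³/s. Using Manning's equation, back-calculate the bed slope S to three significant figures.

A = z·y² = 2.9×1.72² = 8.579 m²
P = 2y√(1+z²) = 2×1.72×√(1+2.9²) = 10.55 m
R = A/P = 8.579/10.55 = 0.8130 m
S = (Q·n / (1·A·R^(2/3)))² = (4.60×0.024 / (1×8.579×0.8711))² = 0.0002182

0.000218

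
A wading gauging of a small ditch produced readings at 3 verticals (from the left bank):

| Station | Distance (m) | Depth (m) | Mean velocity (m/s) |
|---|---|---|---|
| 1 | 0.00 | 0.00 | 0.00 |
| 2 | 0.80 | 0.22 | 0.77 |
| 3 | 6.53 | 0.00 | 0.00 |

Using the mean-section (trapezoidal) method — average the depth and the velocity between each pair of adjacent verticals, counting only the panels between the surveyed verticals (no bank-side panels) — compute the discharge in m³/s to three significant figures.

0.277 m³/s

Panel 1-2: Δb = 0.8 m, d̄ = (0.00+0.22)/2 = 0.11, v̄ = (0.00+0.77)/2 = 0.385 → q = 0.8×0.11×0.385 = 0.03388 m³/s
Panel 2-3: Δb = 5.73 m, d̄ = (0.22+0.00)/2 = 0.11, v̄ = (0.77+0.00)/2 = 0.385 → q = 5.73×0.11×0.385 = 0.2427 m³/s
Q = Σ q = 0.2765 m³/s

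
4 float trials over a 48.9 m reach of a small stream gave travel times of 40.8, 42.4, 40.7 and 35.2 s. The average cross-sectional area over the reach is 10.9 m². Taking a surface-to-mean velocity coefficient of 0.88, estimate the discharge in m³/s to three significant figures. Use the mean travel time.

t̄ = (40.8 + 42.4 + 40.7 + 35.2) / 4 = 39.775 s
v_surface = L / t̄ = 48.9 / 39.775 = 1.229 m/s
v_mean = 0.88 × 1.229 = 1.082 m/s
Q = A × v_mean = 10.9 × 1.082 = 11.79 m³/s

11.8 m³/s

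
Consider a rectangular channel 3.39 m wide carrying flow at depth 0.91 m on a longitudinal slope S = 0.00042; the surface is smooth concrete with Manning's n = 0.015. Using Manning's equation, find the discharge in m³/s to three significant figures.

2.97 m³/s

A = b·y = 3.39 × 0.91 = 3.085 m²
P = b + 2y = 3.39 + 2×0.91 = 5.210 m
R = A/P = 3.085/5.210 = 0.5921 m
Q = (1/n)·A·R^(2/3)·S^(1/2) = (1/0.015) × 3.085 × 0.5921^(2/3) × 0.00042^(1/2) = 2.972 m³/s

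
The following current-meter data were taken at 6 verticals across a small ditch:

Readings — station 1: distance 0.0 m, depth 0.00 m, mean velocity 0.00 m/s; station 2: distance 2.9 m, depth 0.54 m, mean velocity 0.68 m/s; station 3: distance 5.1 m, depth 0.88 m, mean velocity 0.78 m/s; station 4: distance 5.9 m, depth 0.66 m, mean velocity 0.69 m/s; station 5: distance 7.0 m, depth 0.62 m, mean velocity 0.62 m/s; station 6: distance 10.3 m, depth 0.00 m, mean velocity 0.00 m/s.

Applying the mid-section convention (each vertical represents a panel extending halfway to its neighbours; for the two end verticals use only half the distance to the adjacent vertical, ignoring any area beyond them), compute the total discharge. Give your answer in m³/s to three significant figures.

3.24 m³/s

w_2 = (5.1 − 0.0)/2 = 2.55 m; q_2 = 0.68 × 0.54 × 2.55 = 0.9364 m³/s
w_3 = (5.9 − 2.9)/2 = 1.5 m; q_3 = 0.78 × 0.88 × 1.5 = 1.030 m³/s
w_4 = (7.0 − 5.1)/2 = 0.95 m; q_4 = 0.69 × 0.66 × 0.95 = 0.4326 m³/s
w_5 = (10.3 − 5.9)/2 = 2.2 m; q_5 = 0.62 × 0.62 × 2.2 = 0.8457 m³/s
Stations 1, 6 contribute zero (depth or velocity is 0).
Q = Σ qᵢ = 3.244 m³/s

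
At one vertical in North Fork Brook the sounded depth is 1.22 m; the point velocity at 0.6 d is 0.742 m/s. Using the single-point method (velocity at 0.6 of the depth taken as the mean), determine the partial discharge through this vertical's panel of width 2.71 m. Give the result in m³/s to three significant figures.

2.45 m³/s

v̄ = v₀.₆ = 0.742 m/s
q = v̄ × d × w = 0.7420 × 1.22 × 2.71 = 2.453 m³/s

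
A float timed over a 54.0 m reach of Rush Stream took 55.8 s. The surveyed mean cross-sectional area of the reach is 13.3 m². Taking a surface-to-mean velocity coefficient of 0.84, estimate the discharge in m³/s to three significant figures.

v_surface = L / t̄ = 54.0 / 55.8 = 0.9677 m/s
v_mean = 0.84 × 0.9677 = 0.8129 m/s
Q = A × v_mean = 13.3 × 0.8129 = 10.81 m³/s

10.8 m³/s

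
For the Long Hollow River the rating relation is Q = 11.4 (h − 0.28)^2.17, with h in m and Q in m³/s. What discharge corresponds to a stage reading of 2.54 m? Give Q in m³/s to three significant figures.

Q = 11.4 × (2.54 − 0.28)^2.17 = 11.4 × 2.26^2.17 = 66.88 m³/s

66.9 m³/s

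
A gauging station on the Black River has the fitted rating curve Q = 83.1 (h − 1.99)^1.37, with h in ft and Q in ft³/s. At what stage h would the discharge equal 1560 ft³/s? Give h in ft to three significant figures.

h − h₀ = (Q/C)^(1/b) = (1560/83.1)^(1/1.37) = 8.503 ft
h = 1.99 + 8.503 = 10.49 ft

10.5 ft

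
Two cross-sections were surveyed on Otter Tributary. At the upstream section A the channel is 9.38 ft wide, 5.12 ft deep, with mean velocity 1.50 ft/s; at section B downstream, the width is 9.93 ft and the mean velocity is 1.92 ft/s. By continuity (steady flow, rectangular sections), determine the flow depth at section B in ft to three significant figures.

3.78 ft

Q = A₁V₁ = (9.38×5.12) × 1.50 = 72.04 ft³/s
d₂ = Q/(b₂ V₂) = 72.04/(9.93×1.92) = 3.778 ft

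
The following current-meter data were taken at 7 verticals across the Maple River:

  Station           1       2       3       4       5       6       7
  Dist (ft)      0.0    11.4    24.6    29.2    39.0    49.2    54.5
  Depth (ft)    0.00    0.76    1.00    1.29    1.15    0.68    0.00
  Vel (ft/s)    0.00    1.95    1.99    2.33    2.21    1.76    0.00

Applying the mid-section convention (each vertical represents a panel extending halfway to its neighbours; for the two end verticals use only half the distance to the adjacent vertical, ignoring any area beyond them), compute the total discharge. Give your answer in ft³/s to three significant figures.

w_2 = (24.6 − 0.0)/2 = 12.3 ft; q_2 = 1.95 × 0.76 × 12.3 = 18.23 ft³/s
w_3 = (29.2 − 11.4)/2 = 8.9 ft; q_3 = 1.99 × 1.00 × 8.9 = 17.71 ft³/s
w_4 = (39.0 − 24.6)/2 = 7.2 ft; q_4 = 2.33 × 1.29 × 7.2 = 21.64 ft³/s
w_5 = (49.2 − 29.2)/2 = 10 ft; q_5 = 2.21 × 1.15 × 10 = 25.42 ft³/s
w_6 = (54.5 − 39.0)/2 = 7.75 ft; q_6 = 1.76 × 0.68 × 7.75 = 9.275 ft³/s
Stations 1, 7 contribute zero (depth or velocity is 0).
Q = Σ qᵢ = 92.27 ft³/s

92.3 ft³/s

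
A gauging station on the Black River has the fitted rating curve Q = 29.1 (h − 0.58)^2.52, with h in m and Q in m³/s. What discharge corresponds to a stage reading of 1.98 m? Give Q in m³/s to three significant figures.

67.9 m³/s

Q = 29.1 × (1.98 − 0.58)^2.52 = 29.1 × 1.4^2.52 = 67.94 m³/s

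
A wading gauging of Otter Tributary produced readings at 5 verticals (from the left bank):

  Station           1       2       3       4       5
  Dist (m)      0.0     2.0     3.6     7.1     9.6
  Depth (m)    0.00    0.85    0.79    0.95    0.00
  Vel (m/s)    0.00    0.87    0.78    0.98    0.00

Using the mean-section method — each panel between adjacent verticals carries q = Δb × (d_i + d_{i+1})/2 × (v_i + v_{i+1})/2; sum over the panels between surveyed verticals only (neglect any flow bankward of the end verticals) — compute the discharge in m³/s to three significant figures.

4.71 m³/s

Panel 1-2: Δb = 2 m, d̄ = (0.00+0.85)/2 = 0.425, v̄ = (0.00+0.87)/2 = 0.435 → q = 2×0.425×0.435 = 0.3698 m³/s
Panel 2-3: Δb = 1.6 m, d̄ = (0.85+0.79)/2 = 0.82, v̄ = (0.87+0.78)/2 = 0.825 → q = 1.6×0.82×0.825 = 1.082 m³/s
Panel 3-4: Δb = 3.5 m, d̄ = (0.79+0.95)/2 = 0.87, v̄ = (0.78+0.98)/2 = 0.88 → q = 3.5×0.87×0.88 = 2.680 m³/s
Panel 4-5: Δb = 2.5 m, d̄ = (0.95+0.00)/2 = 0.475, v̄ = (0.98+0.00)/2 = 0.49 → q = 2.5×0.475×0.49 = 0.5819 m³/s
Q = Σ q = 4.714 m³/s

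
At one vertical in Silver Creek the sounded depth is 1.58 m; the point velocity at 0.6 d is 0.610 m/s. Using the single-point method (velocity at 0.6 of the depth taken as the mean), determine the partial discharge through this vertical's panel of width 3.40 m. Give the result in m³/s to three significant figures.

v̄ = v₀.₆ = 0.610 m/s
q = v̄ × d × w = 0.6100 × 1.58 × 3.40 = 3.277 m³/s

3.28 m³/s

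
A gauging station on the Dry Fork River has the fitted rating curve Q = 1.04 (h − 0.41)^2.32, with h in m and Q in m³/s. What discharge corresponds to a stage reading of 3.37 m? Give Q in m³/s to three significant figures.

Q = 1.04 × (3.37 − 0.41)^2.32 = 1.04 × 2.96^2.32 = 12.90 m³/s

12.9 m³/s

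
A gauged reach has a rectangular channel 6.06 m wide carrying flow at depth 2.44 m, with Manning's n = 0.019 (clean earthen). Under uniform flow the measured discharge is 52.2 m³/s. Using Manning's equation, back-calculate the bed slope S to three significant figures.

A = b·y = 6.06 × 2.44 = 14.79 m²
P = b + 2y = 6.06 + 2×2.44 = 10.94 m
R = A/P = 14.79/10.94 = 1.352 m
S = (Q·n / (1·A·R^(2/3)))² = (52.2×0.019 / (1×14.79×1.222))² = 0.003011

0.00301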